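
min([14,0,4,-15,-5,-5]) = -15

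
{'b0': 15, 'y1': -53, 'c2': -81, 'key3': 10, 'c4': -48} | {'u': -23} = {'b0': 15, 'y1': -53, 'c2': -81, 'key3': 10, 'c4': -48, 'u': -23}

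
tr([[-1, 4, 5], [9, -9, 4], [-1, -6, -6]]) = diagonal: (-1) + (-9) + (-6)
= -16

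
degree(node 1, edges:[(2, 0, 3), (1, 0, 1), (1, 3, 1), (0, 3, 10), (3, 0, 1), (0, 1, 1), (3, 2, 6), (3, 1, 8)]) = incident: (1,0), (1,3), (0,1), (3,1)
= 4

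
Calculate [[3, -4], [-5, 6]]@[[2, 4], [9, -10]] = C[0][0] = (3)*(2) + (-4)*(9) = -30
C[0][1] = (3)*(4) + (-4)*(-10) = 52
C[1][0] = (-5)*(2) + (6)*(9) = 44
C[1][1] = (-5)*(4) + (6)*(-10) = -80
= [[-30, 52], [44, -80]]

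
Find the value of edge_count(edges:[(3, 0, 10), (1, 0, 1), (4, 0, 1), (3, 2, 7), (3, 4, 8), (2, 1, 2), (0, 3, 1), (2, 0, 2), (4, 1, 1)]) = 9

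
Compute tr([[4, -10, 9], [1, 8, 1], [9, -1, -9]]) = diagonal: 4 + 8 + (-9)
= 3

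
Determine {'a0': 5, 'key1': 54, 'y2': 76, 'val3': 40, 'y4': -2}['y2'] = 76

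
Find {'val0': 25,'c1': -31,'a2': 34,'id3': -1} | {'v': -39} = {'val0': 25, 'c1': -31, 'a2': 34, 'id3': -1, 'v': -39}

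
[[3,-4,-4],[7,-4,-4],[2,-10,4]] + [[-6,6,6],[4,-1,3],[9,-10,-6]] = [[-3, 2, 2], [11, -5, -1], [11, -20, -2]]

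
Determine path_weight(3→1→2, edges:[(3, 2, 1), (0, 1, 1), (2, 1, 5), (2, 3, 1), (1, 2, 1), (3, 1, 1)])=2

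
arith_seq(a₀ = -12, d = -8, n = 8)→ a_0 = -12 + 0*-8 = -12
a_1 = -12 + 1*-8 = -20
a_2 = -12 + 2*-8 = -28
...
= [-12, -20, -28, -36, -44, -52, -60, -68]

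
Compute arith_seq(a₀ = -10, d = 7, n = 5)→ [-10, -3, 4, 11, 18]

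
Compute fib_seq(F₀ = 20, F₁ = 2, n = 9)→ F_2 = F_1 + F_0 = 22
F_3 = F_2 + F_1 = 24
F_4 = F_3 + F_2 = 46
...
= [20, 2, 22, 24, 46, 70, 116, 186, 302]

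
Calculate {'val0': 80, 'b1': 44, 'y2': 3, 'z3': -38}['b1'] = 44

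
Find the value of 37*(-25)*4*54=-199800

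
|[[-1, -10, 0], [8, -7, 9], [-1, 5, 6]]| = 657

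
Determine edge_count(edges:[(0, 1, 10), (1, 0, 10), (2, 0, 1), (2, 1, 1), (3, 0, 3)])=5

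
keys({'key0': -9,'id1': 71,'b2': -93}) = ['key0', 'id1', 'b2']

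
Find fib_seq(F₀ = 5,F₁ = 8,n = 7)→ F_2 = F_1 + F_0 = 13
F_3 = F_2 + F_1 = 21
F_4 = F_3 + F_2 = 34
...
= [5, 8, 13, 21, 34, 55, 89]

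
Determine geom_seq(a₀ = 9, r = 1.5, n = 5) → [9.0, 13.5, 20.25, 30.375, 45.5625]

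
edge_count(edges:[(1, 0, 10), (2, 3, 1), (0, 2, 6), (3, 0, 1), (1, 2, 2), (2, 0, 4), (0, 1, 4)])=7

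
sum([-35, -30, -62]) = -127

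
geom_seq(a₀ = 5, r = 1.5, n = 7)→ [5.0, 7.5, 11.25, 16.875, 25.3125, 37.96875, 56.953125]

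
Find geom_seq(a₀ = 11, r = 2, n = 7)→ [11, 22, 44, 88, 176, 352, 704]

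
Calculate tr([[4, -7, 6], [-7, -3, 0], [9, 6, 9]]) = 10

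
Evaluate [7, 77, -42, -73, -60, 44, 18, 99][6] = 18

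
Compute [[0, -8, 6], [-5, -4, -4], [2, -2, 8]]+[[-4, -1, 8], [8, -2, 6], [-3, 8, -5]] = [[-4, -9, 14], [3, -6, 2], [-1, 6, 3]]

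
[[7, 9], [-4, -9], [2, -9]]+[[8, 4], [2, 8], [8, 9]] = [[15, 13], [-2, -1], [10, 0]]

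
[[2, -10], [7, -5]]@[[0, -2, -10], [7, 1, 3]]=[[-70, -14, -50], [-35, -19, -85]]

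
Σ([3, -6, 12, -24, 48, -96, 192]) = 129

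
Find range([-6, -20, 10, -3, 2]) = 30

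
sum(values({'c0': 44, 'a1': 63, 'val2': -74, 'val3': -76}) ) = -43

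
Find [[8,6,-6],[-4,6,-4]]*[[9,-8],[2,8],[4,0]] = [[60, -16], [-40, 80]]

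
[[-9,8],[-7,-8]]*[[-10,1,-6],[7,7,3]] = [[146, 47, 78], [14, -63, 18]]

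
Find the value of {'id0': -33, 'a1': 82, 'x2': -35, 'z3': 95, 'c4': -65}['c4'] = -65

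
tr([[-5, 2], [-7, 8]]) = diagonal: (-5) + 8
= 3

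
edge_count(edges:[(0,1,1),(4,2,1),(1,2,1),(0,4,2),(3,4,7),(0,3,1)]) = 6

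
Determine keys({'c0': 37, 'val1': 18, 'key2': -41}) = ['c0', 'val1', 'key2']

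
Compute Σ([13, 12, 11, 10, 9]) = 13 + 12 + 11 + 10 + 9
= 55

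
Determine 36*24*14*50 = 604800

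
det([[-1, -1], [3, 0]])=(-1)*(0) - (-1)*(3)
= 3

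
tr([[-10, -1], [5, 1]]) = -9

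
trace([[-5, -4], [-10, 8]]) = diagonal: (-5) + 8
= 3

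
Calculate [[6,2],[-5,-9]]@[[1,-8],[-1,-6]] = [[4, -60], [4, 94]]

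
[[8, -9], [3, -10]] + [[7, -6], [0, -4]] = [[15, -15], [3, -14]]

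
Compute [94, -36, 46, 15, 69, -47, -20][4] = 69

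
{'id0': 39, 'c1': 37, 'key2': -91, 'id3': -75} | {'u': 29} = {'id0': 39, 'c1': 37, 'key2': -91, 'id3': -75, 'u': 29}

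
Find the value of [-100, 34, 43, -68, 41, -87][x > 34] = [43, 41]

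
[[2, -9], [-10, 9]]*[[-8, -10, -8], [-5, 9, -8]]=[[29, -101, 56], [35, 181, 8]]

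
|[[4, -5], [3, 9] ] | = (4)*(9) - (-5)*(3)
= 51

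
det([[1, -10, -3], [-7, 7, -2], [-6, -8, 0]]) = -430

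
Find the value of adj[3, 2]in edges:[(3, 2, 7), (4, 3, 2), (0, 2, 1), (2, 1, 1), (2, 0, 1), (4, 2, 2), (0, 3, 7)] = 7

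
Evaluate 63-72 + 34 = 25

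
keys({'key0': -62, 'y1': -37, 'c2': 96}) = ['key0', 'y1', 'c2']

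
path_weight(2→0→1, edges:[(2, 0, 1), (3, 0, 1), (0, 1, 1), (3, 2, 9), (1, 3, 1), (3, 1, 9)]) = 2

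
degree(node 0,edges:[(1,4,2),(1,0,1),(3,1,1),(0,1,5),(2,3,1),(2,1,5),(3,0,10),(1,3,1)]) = incident: (1,0), (0,1), (3,0)
= 3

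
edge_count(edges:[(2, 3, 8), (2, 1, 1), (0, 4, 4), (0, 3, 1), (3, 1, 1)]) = 5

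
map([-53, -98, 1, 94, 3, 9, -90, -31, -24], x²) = [2809, 9604, 1, 8836, 9, 81, 8100, 961, 576]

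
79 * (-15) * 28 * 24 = -796320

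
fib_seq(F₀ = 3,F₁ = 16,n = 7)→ [3, 16, 19, 35, 54, 89, 143]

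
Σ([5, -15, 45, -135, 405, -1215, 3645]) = 2735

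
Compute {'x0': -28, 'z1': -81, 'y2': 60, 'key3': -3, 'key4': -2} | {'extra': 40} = {'x0': -28, 'z1': -81, 'y2': 60, 'key3': -3, 'key4': -2, 'extra': 40}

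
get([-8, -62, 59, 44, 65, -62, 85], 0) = -8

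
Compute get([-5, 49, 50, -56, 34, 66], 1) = 49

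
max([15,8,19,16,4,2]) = 19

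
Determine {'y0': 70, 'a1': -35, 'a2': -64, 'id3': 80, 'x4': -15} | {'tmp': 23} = {'y0': 70, 'a1': -35, 'a2': -64, 'id3': 80, 'x4': -15, 'tmp': 23}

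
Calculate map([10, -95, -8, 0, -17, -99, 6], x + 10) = [20, -85, 2, 10, -7, -89, 16]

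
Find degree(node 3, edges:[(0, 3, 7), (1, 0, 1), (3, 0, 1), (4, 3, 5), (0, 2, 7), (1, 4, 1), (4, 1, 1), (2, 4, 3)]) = incident: (0,3), (3,0), (4,3)
= 3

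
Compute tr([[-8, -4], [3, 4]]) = -4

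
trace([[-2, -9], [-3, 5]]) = 3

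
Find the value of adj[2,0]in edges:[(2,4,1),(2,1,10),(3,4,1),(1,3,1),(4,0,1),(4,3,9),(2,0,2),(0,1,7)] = 2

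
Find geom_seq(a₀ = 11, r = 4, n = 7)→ [11, 44, 176, 704, 2816, 11264, 45056]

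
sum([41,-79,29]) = 41 + (-79) + 29
= -9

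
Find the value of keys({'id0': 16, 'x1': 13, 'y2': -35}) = ['id0', 'x1', 'y2']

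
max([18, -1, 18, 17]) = 18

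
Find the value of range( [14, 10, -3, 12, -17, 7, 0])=31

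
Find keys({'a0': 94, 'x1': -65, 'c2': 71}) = ['a0', 'x1', 'c2']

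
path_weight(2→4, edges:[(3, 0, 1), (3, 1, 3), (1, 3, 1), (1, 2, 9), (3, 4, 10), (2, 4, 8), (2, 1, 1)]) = w(2→4)=8
= 8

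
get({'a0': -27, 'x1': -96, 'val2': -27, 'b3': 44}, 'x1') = -96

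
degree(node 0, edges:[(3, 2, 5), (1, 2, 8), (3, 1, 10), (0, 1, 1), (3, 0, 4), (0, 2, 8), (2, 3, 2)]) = incident: (0,1), (3,0), (0,2)
= 3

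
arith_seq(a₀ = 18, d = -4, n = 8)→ a_0 = 18 + 0*-4 = 18
a_1 = 18 + 1*-4 = 14
a_2 = 18 + 2*-4 = 10
...
= [18, 14, 10, 6, 2, -2, -6, -10]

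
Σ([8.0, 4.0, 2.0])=8.0 + 4.0 + 2.0
= 14.0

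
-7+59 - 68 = -16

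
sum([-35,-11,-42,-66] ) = (-35) + (-11) + (-42) + (-66)
= -154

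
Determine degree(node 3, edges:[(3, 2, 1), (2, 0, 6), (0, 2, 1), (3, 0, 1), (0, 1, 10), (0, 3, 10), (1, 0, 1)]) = 3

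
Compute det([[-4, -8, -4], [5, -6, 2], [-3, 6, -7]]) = (1)*(-4)*det([[-6, 2], [6, -7]]) + (-1)*(-8)*det([[5, 2], [-3, -7]]) + (1)*(-4)*det([[5, -6], [-3, 6]])
= -120 + -232 + -48
= -400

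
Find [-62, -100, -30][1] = -100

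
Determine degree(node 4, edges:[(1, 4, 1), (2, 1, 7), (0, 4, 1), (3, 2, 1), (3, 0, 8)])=2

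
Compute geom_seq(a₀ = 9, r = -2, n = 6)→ a_0 = 9*(-2)^0 = 9
a_1 = 9*(-2)^1 = -18
a_2 = 9*(-2)^2 = 36
...
= [9, -18, 36, -72, 144, -288]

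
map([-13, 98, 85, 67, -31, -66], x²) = [169, 9604, 7225, 4489, 961, 4356]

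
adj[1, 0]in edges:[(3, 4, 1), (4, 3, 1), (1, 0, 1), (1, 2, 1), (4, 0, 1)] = 1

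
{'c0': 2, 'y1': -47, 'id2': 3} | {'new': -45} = {'c0': 2, 'y1': -47, 'id2': 3, 'new': -45}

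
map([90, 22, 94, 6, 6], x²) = (90)²=8100, (22)²=484, (94)²=8836, (6)²=36, (6)²=36
= [8100, 484, 8836, 36, 36]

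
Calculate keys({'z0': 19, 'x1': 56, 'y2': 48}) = ['z0', 'x1', 'y2']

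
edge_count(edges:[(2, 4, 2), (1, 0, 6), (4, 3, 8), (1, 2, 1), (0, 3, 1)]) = 5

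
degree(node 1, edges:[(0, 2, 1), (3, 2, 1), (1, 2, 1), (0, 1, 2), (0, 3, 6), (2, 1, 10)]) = incident: (1,2), (0,1), (2,1)
= 3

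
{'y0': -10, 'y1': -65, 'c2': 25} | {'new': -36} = {'y0': -10, 'y1': -65, 'c2': 25, 'new': -36}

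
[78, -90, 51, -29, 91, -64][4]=91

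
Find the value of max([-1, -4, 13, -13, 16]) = 16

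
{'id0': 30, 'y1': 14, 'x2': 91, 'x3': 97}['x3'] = 97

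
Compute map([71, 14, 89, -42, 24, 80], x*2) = [142, 28, 178, -84, 48, 160]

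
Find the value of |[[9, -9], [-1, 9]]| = (9)*(9) - (-9)*(-1)
= 72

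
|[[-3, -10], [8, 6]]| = (-3)*(6) - (-10)*(8)
= 62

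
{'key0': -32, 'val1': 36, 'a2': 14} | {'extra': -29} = {'key0': -32, 'val1': 36, 'a2': 14, 'extra': -29}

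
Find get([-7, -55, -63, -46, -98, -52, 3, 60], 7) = 60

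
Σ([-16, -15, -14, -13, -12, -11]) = -81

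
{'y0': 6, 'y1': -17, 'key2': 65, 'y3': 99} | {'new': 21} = {'y0': 6, 'y1': -17, 'key2': 65, 'y3': 99, 'new': 21}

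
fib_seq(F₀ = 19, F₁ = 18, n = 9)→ F_2 = F_1 + F_0 = 37
F_3 = F_2 + F_1 = 55
F_4 = F_3 + F_2 = 92
...
= [19, 18, 37, 55, 92, 147, 239, 386, 625]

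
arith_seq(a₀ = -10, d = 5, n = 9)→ a_0 = -10 + 0*5 = -10
a_1 = -10 + 1*5 = -5
a_2 = -10 + 2*5 = 0
...
= [-10, -5, 0, 5, 10, 15, 20, 25, 30]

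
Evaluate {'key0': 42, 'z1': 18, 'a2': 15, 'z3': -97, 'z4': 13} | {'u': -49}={'key0': 42, 'z1': 18, 'a2': 15, 'z3': -97, 'z4': 13, 'u': -49}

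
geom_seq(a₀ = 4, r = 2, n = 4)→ a_0 = 4*2^0 = 4
a_1 = 4*2^1 = 8
a_2 = 4*2^2 = 16
...
= [4, 8, 16, 32]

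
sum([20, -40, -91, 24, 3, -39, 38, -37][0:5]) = slice → [20, -40, -91, 24, 3]
20 + (-40) + (-91) + 24 + 3
= -84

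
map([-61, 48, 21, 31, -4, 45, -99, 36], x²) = [3721, 2304, 441, 961, 16, 2025, 9801, 1296]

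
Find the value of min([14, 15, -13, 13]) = -13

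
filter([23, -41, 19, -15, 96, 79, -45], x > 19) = keep x where x > 19: 23✓, -41✗, 19✗, -15✗, 96✓, 79✓, -45✗
= [23, 96, 79]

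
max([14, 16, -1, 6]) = 16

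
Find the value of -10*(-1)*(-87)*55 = -47850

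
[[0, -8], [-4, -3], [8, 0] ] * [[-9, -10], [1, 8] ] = [[-8, -64], [33, 16], [-72, -80]]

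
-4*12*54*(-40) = 103680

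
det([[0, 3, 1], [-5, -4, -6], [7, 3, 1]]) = -98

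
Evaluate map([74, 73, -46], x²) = (74)²=5476, (73)²=5329, (-46)²=2116
= [5476, 5329, 2116]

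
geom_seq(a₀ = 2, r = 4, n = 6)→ a_0 = 2*4^0 = 2
a_1 = 2*4^1 = 8
a_2 = 2*4^2 = 32
...
= [2, 8, 32, 128, 512, 2048]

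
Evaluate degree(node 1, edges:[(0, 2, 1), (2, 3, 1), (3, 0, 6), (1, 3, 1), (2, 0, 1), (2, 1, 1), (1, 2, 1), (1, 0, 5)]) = 4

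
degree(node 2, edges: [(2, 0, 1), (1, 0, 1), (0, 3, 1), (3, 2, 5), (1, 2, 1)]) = incident: (2,0), (3,2), (1,2)
= 3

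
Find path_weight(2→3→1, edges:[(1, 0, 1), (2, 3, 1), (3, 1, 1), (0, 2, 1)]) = 2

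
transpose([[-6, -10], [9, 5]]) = [[-6, 9], [-10, 5]]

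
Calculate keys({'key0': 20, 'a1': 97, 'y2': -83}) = ['key0', 'a1', 'y2']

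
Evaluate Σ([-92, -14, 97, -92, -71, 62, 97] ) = (-92) + (-14) + 97 + (-92) + (-71) + 62 + 97
= -13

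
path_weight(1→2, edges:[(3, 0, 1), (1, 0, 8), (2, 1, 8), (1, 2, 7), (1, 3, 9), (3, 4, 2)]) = 7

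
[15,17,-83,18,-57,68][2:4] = [-83, 18]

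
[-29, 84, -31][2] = -31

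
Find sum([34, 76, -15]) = 34 + 76 + (-15)
= 95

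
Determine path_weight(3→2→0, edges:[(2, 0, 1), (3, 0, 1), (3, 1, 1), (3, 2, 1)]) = 2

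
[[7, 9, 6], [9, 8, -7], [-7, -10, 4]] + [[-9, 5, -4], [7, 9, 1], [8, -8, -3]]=[[-2, 14, 2], [16, 17, -6], [1, -18, 1]]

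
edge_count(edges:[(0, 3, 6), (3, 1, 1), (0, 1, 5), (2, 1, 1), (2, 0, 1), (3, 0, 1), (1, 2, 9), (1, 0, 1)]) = 8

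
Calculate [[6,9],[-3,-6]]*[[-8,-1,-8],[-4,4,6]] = [[-84, 30, 6], [48, -21, -12]]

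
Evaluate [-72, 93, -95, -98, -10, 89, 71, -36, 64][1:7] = [93, -95, -98, -10, 89, 71]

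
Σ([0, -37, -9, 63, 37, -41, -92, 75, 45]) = 0 + (-37) + (-9) + 63 + 37 + (-41) + (-92) + 75 + 45
= 41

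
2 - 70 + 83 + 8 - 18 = 5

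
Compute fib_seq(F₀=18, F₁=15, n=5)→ F_2 = F_1 + F_0 = 33
F_3 = F_2 + F_1 = 48
F_4 = F_3 + F_2 = 81
= [18, 15, 33, 48, 81]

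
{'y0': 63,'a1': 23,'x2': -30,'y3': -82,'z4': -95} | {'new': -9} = {'y0': 63, 'a1': 23, 'x2': -30, 'y3': -82, 'z4': -95, 'new': -9}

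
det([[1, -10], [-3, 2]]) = (1)*(2) - (-10)*(-3)
= -28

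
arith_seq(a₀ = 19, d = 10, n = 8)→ a_0 = 19 + 0*10 = 19
a_1 = 19 + 1*10 = 29
a_2 = 19 + 2*10 = 39
...
= [19, 29, 39, 49, 59, 69, 79, 89]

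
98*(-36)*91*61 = -19583928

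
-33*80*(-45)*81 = 9622800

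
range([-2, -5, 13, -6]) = 19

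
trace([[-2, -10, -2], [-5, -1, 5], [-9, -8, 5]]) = 2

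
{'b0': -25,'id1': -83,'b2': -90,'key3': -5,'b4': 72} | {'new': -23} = {'b0': -25, 'id1': -83, 'b2': -90, 'key3': -5, 'b4': 72, 'new': -23}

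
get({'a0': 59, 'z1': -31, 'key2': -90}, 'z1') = -31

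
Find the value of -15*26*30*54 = -631800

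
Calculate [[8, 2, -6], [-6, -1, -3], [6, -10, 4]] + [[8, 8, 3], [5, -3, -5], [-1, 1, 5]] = [[16, 10, -3], [-1, -4, -8], [5, -9, 9]]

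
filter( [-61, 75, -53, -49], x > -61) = [75, -53, -49]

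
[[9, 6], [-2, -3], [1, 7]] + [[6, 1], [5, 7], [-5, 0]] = [[15, 7], [3, 4], [-4, 7]]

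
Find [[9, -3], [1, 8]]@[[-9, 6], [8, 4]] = [[-105, 42], [55, 38]]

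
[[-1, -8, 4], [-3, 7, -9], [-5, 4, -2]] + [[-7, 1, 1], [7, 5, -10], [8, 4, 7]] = [[-8, -7, 5], [4, 12, -19], [3, 8, 5]]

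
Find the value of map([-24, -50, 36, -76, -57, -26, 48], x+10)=-24+10=-14, -50+10=-40, 36+10=46, -76+10=-66, -57+10=-47, -26+10=-16, 48+10=58
= [-14, -40, 46, -66, -47, -16, 58]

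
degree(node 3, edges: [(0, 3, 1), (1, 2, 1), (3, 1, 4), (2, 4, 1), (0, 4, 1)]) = 2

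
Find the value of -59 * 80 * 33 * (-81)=12616560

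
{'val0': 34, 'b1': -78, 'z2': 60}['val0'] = 34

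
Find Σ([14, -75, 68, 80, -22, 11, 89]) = 165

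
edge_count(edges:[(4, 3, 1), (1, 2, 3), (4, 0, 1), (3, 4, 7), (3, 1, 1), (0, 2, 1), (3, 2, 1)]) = 7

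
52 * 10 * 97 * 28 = 1412320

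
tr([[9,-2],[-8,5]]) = 14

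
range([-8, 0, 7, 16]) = 24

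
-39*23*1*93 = -83421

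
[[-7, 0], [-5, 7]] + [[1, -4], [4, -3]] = [[-6, -4], [-1, 4]]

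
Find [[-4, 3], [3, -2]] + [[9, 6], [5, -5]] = [[5, 9], [8, -7]]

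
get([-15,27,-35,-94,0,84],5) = 84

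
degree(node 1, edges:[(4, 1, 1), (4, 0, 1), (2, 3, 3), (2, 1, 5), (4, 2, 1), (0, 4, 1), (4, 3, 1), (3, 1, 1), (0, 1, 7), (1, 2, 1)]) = incident: (4,1), (2,1), (3,1), (0,1), (1,2)
= 5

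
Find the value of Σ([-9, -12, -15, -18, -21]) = -75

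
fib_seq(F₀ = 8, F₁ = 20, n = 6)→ [8, 20, 28, 48, 76, 124]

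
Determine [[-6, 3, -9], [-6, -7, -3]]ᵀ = [[-6, -6], [3, -7], [-9, -3]]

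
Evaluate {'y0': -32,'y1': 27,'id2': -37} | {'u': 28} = {'y0': -32, 'y1': 27, 'id2': -37, 'u': 28}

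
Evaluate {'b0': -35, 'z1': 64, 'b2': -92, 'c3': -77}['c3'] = -77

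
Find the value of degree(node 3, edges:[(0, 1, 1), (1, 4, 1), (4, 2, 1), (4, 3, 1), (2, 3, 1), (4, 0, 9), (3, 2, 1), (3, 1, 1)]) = 4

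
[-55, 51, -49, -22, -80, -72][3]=-22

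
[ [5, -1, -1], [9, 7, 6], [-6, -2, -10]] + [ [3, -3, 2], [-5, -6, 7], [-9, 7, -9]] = [[8, -4, 1], [4, 1, 13], [-15, 5, -19]]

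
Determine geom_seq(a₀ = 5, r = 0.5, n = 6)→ [5.0, 2.5, 1.25, 0.625, 0.3125, 0.15625]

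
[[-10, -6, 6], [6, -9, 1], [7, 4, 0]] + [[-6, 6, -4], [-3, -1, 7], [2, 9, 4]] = [[-16, 0, 2], [3, -10, 8], [9, 13, 4]]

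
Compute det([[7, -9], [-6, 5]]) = (7)*(5) - (-9)*(-6)
= -19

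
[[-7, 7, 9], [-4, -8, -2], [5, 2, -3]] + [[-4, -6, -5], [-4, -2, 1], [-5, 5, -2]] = [[-11, 1, 4], [-8, -10, -1], [0, 7, -5]]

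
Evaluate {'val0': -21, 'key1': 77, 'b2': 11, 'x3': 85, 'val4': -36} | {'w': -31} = {'val0': -21, 'key1': 77, 'b2': 11, 'x3': 85, 'val4': -36, 'w': -31}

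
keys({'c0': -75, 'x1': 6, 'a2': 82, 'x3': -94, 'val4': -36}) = ['c0', 'x1', 'a2', 'x3', 'val4']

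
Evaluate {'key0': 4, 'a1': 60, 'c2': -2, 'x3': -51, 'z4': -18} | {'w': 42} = {'key0': 4, 'a1': 60, 'c2': -2, 'x3': -51, 'z4': -18, 'w': 42}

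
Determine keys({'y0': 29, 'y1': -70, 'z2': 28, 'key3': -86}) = ['y0', 'y1', 'z2', 'key3']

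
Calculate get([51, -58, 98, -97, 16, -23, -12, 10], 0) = 51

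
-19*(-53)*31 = 31217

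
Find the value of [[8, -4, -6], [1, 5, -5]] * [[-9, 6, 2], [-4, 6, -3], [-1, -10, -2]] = [[-50, 84, 40], [-24, 86, -3]]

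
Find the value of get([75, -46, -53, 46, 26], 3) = 46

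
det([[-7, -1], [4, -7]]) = 53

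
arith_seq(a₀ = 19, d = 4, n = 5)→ a_0 = 19 + 0*4 = 19
a_1 = 19 + 1*4 = 23
a_2 = 19 + 2*4 = 27
...
= [19, 23, 27, 31, 35]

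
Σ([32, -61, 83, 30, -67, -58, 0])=-41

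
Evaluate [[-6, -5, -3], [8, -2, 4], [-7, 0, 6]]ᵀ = [[-6, 8, -7], [-5, -2, 0], [-3, 4, 6]]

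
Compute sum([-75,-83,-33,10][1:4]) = -106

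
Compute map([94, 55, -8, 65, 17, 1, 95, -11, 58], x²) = [8836, 3025, 64, 4225, 289, 1, 9025, 121, 3364]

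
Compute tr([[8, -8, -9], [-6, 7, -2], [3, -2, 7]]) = 22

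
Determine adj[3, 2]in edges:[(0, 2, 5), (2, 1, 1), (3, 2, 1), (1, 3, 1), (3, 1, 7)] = 1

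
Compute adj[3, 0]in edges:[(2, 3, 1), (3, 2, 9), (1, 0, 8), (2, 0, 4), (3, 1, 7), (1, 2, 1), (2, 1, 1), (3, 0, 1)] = 1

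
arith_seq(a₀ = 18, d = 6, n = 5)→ [18, 24, 30, 36, 42]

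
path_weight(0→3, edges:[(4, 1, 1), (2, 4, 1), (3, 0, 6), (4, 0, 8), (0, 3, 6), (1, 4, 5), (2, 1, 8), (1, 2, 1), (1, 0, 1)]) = 6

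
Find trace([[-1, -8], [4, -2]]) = diagonal: (-1) + (-2)
= -3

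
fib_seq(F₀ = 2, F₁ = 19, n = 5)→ [2, 19, 21, 40, 61]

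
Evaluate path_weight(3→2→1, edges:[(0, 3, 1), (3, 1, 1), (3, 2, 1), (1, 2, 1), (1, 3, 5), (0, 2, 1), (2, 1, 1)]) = w(3→2)=1 + w(2→1)=1
= 2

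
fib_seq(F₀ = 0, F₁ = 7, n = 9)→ F_2 = F_1 + F_0 = 7
F_3 = F_2 + F_1 = 14
F_4 = F_3 + F_2 = 21
...
= [0, 7, 7, 14, 21, 35, 56, 91, 147]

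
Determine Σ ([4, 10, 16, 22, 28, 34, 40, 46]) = 4 + 10 + 16 + 22 + 28 + 34 + 40 + 46
= 200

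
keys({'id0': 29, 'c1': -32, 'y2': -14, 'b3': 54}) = ['id0', 'c1', 'y2', 'b3']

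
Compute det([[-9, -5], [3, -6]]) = 69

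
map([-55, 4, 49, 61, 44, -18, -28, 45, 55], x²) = (-55)²=3025, (4)²=16, (49)²=2401, (61)²=3721, (44)²=1936, (-18)²=324, (-28)²=784, (45)²=2025, (55)²=3025
= [3025, 16, 2401, 3721, 1936, 324, 784, 2025, 3025]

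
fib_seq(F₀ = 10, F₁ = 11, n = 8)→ [10, 11, 21, 32, 53, 85, 138, 223]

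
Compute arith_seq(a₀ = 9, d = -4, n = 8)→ [9, 5, 1, -3, -7, -11, -15, -19]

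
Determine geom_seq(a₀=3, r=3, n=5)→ [3, 9, 27, 81, 243]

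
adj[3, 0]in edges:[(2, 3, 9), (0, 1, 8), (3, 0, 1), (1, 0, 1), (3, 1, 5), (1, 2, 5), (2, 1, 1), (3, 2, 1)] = 1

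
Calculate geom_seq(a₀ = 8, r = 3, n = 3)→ [8, 24, 72]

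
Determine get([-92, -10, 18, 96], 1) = -10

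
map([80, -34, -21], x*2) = [160, -68, -42]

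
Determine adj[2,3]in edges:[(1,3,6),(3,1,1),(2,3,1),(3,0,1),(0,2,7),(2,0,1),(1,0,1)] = 1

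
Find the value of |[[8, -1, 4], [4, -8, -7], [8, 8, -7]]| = 1308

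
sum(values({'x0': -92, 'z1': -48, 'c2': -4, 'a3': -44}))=-188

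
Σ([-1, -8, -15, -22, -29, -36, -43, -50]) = -204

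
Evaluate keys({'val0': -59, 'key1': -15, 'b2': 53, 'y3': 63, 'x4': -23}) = ['val0', 'key1', 'b2', 'y3', 'x4']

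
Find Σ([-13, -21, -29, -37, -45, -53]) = (-13) + (-21) + (-29) + (-37) + (-45) + (-53)
= -198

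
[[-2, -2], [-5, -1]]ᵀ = [[-2, -5], [-2, -1]]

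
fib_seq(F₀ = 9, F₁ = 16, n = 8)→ [9, 16, 25, 41, 66, 107, 173, 280]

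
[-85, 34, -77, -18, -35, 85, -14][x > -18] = [34, 85, -14]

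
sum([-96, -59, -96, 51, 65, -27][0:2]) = slice → [-96, -59]
(-96) + (-59)
= -155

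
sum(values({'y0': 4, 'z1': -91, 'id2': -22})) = 4 + (-91) + (-22)
= -109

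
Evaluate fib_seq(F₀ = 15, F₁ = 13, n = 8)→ F_2 = F_1 + F_0 = 28
F_3 = F_2 + F_1 = 41
F_4 = F_3 + F_2 = 69
...
= [15, 13, 28, 41, 69, 110, 179, 289]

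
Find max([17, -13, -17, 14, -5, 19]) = 19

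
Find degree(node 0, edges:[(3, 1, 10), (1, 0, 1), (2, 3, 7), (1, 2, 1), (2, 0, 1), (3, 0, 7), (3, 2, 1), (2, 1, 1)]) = incident: (1,0), (2,0), (3,0)
= 3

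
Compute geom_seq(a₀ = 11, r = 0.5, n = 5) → a_0 = 11*0.5^0 = 11.0
a_1 = 11*0.5^1 = 5.5
a_2 = 11*0.5^2 = 2.75
...
= [11.0, 5.5, 2.75, 1.375, 0.6875]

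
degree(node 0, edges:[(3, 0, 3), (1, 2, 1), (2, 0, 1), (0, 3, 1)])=incident: (3,0), (2,0), (0,3)
= 3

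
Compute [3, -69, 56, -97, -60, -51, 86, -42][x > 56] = keep x where x > 56: 3✗, -69✗, 56✗, -97✗, -60✗, -51✗, 86✓, -42✗
= [86]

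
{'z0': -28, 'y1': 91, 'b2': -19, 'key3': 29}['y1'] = 91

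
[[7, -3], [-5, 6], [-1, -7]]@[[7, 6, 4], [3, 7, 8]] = [[40, 21, 4], [-17, 12, 28], [-28, -55, -60]]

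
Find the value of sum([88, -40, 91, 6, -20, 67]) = 192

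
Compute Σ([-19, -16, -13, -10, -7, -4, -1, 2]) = (-19) + (-16) + (-13) + (-10) + (-7) + (-4) + (-1) + 2
= -68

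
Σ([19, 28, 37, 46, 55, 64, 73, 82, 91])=495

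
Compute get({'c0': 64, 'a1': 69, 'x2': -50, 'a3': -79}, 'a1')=69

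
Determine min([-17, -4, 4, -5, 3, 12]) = -17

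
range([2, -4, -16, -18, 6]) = 24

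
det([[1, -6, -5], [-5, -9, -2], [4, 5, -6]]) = 237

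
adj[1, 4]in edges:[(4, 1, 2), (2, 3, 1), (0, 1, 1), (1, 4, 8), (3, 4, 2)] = 8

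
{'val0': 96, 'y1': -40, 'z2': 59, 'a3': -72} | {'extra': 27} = {'val0': 96, 'y1': -40, 'z2': 59, 'a3': -72, 'extra': 27}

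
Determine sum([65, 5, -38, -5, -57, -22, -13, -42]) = -107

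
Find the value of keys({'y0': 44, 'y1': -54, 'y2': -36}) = ['y0', 'y1', 'y2']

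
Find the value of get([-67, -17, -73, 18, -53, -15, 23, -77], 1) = -17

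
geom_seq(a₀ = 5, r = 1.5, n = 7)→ [5.0, 7.5, 11.25, 16.875, 25.3125, 37.96875, 56.953125]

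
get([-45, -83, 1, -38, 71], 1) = -83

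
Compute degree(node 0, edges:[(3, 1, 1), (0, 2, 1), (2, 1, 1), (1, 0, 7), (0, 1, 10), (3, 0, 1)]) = 4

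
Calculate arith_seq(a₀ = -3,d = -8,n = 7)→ [-3, -11, -19, -27, -35, -43, -51]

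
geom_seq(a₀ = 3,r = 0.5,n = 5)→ [3.0, 1.5, 0.75, 0.375, 0.1875]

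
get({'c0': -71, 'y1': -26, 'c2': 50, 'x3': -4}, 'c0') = -71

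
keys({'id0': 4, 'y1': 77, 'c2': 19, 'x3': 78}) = ['id0', 'y1', 'c2', 'x3']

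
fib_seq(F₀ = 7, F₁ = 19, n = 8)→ [7, 19, 26, 45, 71, 116, 187, 303]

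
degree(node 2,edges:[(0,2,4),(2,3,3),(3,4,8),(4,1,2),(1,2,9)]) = incident: (0,2), (2,3), (1,2)
= 3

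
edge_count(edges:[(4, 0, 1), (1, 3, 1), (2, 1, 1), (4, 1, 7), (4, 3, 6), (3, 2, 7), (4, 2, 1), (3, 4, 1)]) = 8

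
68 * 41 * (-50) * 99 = -13800600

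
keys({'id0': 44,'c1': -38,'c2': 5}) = ['id0', 'c1', 'c2']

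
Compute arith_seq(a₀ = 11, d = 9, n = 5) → [11, 20, 29, 38, 47]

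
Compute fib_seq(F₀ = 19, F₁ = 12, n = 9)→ [19, 12, 31, 43, 74, 117, 191, 308, 499]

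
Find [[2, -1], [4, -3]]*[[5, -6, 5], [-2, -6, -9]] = [[12, -6, 19], [26, -6, 47]]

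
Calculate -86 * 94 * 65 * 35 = -18391100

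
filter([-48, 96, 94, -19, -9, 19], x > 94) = [96]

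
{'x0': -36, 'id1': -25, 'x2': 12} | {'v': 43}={'x0': -36, 'id1': -25, 'x2': 12, 'v': 43}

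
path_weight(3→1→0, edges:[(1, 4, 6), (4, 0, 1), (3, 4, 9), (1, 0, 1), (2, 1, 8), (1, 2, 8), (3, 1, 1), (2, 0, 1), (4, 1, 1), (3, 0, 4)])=2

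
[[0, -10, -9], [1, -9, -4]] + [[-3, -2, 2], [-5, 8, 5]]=[[-3, -12, -7], [-4, -1, 1]]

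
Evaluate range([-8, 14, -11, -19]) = 33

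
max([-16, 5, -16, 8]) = 8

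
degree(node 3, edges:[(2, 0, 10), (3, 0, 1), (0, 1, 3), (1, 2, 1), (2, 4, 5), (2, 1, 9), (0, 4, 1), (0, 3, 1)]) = incident: (3,0), (0,3)
= 2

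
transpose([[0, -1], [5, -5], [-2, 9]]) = [[0, 5, -2], [-1, -5, 9]]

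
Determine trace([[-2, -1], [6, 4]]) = 2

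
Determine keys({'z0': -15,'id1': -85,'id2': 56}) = ['z0', 'id1', 'id2']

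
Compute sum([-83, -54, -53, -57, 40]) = -207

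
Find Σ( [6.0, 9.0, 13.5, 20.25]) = 48.75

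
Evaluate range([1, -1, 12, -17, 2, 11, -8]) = 29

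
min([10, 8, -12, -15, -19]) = -19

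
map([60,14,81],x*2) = 60*2=120, 14*2=28, 81*2=162
= [120, 28, 162]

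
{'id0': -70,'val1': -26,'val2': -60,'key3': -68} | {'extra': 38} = {'id0': -70, 'val1': -26, 'val2': -60, 'key3': -68, 'extra': 38}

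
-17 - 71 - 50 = -138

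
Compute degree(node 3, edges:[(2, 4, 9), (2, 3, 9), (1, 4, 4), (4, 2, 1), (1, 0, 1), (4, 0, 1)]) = 1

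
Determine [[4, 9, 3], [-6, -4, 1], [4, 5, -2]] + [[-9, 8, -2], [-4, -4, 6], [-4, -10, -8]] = [[-5, 17, 1], [-10, -8, 7], [0, -5, -10]]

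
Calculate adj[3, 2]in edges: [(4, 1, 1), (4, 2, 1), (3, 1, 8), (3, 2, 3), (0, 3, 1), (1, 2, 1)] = 3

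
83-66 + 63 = 80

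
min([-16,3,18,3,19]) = -16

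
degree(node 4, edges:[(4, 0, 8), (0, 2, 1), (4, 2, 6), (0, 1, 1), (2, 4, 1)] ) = 3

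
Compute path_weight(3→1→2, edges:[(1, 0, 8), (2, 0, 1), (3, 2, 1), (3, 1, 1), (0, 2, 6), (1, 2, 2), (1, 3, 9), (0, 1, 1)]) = 3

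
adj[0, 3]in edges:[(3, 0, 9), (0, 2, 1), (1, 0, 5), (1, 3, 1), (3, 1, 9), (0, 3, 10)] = 10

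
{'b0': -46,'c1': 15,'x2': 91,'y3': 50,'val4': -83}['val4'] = -83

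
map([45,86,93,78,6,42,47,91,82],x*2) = 45*2=90, 86*2=172, 93*2=186, 78*2=156, 6*2=12, 42*2=84, 47*2=94, 91*2=182, 82*2=164
= [90, 172, 186, 156, 12, 84, 94, 182, 164]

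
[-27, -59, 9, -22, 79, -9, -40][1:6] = [-59, 9, -22, 79, -9]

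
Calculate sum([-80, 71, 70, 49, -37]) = (-80) + 71 + 70 + 49 + (-37)
= 73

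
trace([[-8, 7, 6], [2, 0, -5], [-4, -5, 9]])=1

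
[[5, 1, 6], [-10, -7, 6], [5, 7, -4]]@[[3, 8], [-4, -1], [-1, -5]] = [[5, 9], [-8, -103], [-9, 53]]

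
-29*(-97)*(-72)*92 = -18633312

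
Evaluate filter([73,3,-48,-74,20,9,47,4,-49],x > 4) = keep x where x > 4: 73✓, 3✗, -48✗, -74✗, 20✓, 9✓, 47✓, 4✗, -49✗
= [73, 20, 9, 47]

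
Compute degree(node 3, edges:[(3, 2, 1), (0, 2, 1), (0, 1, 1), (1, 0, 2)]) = incident: (3,2)
= 1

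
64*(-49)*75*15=-3528000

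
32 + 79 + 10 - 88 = 33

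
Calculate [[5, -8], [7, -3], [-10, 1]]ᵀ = [[5, 7, -10], [-8, -3, 1]]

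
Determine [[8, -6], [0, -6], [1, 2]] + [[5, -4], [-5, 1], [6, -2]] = [[13, -10], [-5, -5], [7, 0]]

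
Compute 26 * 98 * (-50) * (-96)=12230400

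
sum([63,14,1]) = 63 + 14 + 1
= 78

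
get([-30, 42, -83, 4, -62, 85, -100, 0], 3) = 4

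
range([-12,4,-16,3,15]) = 31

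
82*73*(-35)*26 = -5447260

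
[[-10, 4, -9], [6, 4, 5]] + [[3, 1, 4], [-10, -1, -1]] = [[-7, 5, -5], [-4, 3, 4]]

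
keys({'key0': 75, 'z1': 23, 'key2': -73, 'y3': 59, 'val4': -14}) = ['key0', 'z1', 'key2', 'y3', 'val4']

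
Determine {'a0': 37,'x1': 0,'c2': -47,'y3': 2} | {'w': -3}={'a0': 37, 'x1': 0, 'c2': -47, 'y3': 2, 'w': -3}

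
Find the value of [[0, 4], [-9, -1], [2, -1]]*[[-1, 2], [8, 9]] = C[0][0] = (0)*(-1) + (4)*(8) = 32
C[0][1] = (0)*(2) + (4)*(9) = 36
C[1][0] = (-9)*(-1) + (-1)*(8) = 1
C[1][1] = (-9)*(2) + (-1)*(9) = -27
C[2][0] = (2)*(-1) + (-1)*(8) = -10
C[2][1] = (2)*(2) + (-1)*(9) = -5
= [[32, 36], [1, -27], [-10, -5]]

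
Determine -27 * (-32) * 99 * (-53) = -4533408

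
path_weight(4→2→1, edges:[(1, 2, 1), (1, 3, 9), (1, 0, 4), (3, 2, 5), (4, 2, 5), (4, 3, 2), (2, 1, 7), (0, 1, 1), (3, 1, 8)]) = w(4→2)=5 + w(2→1)=7
= 12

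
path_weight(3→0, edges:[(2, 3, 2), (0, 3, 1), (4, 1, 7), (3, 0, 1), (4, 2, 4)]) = w(3→0)=1
= 1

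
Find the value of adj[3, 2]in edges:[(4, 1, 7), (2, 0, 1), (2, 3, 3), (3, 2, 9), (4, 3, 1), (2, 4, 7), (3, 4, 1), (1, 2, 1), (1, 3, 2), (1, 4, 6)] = 9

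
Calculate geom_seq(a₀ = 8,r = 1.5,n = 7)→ a_0 = 8*1.5^0 = 8.0
a_1 = 8*1.5^1 = 12.0
a_2 = 8*1.5^2 = 18.0
...
= [8.0, 12.0, 18.0, 27.0, 40.5, 60.75, 91.125]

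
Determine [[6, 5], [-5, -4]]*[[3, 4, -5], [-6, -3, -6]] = C[0][0] = (6)*(3) + (5)*(-6) = -12
C[0][1] = (6)*(4) + (5)*(-3) = 9
C[0][2] = (6)*(-5) + (5)*(-6) = -60
C[1][0] = (-5)*(3) + (-4)*(-6) = 9
C[1][1] = (-5)*(4) + (-4)*(-3) = -8
C[1][2] = (-5)*(-5) + (-4)*(-6) = 49
= [[-12, 9, -60], [9, -8, 49]]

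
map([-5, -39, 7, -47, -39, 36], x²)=(-5)²=25, (-39)²=1521, (7)²=49, (-47)²=2209, (-39)²=1521, (36)²=1296
= [25, 1521, 49, 2209, 1521, 1296]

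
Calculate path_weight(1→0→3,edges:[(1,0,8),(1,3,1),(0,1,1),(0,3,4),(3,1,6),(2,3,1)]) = w(1→0)=8 + w(0→3)=4
= 12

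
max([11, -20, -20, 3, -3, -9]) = 11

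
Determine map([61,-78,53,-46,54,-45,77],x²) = [3721, 6084, 2809, 2116, 2916, 2025, 5929]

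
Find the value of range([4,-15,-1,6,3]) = 21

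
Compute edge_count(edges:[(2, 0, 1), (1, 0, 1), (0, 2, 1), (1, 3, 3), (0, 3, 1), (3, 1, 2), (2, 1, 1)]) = 7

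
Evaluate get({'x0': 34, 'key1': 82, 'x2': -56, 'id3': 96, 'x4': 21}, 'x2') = -56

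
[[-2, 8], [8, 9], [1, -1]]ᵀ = [[-2, 8, 1], [8, 9, -1]]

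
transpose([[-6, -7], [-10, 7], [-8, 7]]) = [[-6, -10, -8], [-7, 7, 7]]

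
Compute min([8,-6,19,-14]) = -14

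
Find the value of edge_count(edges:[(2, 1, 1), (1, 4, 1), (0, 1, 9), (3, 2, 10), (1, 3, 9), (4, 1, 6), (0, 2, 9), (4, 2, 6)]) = 8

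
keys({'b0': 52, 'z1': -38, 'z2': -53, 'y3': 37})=['b0', 'z1', 'z2', 'y3']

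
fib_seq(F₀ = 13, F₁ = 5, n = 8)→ [13, 5, 18, 23, 41, 64, 105, 169]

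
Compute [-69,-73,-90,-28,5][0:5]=[-69, -73, -90, -28, 5]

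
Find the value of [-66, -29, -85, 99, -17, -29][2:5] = [-85, 99, -17]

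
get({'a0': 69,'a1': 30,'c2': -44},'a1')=30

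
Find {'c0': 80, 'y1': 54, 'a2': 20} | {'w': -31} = {'c0': 80, 'y1': 54, 'a2': 20, 'w': -31}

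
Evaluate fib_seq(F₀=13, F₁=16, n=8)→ F_2 = F_1 + F_0 = 29
F_3 = F_2 + F_1 = 45
F_4 = F_3 + F_2 = 74
...
= [13, 16, 29, 45, 74, 119, 193, 312]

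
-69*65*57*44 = -11248380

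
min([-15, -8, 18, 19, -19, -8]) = -19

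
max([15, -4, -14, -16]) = 15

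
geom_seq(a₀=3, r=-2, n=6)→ [3, -6, 12, -24, 48, -96]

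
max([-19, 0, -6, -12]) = 0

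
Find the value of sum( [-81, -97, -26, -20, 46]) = -178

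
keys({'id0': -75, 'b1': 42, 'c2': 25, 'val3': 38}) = ['id0', 'b1', 'c2', 'val3']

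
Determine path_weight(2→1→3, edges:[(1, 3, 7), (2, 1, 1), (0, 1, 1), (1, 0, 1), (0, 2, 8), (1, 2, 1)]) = 8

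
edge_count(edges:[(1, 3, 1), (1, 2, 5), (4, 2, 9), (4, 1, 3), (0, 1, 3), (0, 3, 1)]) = 6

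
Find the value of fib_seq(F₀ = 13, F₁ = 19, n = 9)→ F_2 = F_1 + F_0 = 32
F_3 = F_2 + F_1 = 51
F_4 = F_3 + F_2 = 83
...
= [13, 19, 32, 51, 83, 134, 217, 351, 568]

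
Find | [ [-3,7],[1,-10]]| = 23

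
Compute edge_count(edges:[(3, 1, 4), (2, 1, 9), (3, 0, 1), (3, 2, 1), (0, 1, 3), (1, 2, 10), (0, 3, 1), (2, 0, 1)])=8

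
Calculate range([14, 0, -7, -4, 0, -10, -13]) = 27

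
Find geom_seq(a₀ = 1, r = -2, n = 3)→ a_0 = 1*(-2)^0 = 1
a_1 = 1*(-2)^1 = -2
a_2 = 1*(-2)^2 = 4
= [1, -2, 4]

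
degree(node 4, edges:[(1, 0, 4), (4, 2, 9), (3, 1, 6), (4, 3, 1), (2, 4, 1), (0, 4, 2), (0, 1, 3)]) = 4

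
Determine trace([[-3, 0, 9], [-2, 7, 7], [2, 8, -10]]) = diagonal: (-3) + 7 + (-10)
= -6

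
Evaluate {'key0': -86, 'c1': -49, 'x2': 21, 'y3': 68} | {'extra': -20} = {'key0': -86, 'c1': -49, 'x2': 21, 'y3': 68, 'extra': -20}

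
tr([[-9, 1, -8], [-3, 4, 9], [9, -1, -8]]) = -13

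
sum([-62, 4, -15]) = (-62) + 4 + (-15)
= -73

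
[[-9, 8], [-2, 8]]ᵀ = [[-9, -2], [8, 8]]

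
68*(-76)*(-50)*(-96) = -24806400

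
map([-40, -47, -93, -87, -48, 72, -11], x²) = (-40)²=1600, (-47)²=2209, (-93)²=8649, (-87)²=7569, (-48)²=2304, (72)²=5184, (-11)²=121
= [1600, 2209, 8649, 7569, 2304, 5184, 121]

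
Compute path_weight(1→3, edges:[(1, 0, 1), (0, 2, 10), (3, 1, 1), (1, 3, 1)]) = 1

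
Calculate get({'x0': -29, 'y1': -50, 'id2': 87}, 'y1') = -50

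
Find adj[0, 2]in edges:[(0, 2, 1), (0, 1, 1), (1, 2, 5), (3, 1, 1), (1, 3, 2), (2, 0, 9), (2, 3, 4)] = 1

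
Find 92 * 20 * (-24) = -44160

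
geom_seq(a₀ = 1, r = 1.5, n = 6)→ [1.0, 1.5, 2.25, 3.375, 5.0625, 7.59375]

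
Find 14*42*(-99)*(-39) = 2270268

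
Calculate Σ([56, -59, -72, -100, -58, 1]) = 56 + (-59) + (-72) + (-100) + (-58) + 1
= -232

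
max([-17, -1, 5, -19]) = 5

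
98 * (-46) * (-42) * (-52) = -9845472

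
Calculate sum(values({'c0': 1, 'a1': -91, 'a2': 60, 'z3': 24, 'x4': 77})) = 71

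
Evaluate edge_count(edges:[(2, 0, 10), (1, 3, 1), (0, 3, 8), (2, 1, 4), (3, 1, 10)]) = 5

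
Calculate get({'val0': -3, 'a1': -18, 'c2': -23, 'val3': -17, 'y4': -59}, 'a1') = -18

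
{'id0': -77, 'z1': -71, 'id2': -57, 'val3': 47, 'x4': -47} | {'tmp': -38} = {'id0': -77, 'z1': -71, 'id2': -57, 'val3': 47, 'x4': -47, 'tmp': -38}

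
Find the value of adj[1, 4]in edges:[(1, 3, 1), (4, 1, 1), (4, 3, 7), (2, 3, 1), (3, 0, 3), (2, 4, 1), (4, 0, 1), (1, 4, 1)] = 1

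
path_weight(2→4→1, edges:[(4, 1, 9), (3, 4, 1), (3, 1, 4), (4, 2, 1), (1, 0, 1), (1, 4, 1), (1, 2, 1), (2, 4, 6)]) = w(2→4)=6 + w(4→1)=9
= 15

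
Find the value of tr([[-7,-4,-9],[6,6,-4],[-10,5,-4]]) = -5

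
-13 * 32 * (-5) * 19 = 39520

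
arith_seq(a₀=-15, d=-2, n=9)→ a_0 = -15 + 0*-2 = -15
a_1 = -15 + 1*-2 = -17
a_2 = -15 + 2*-2 = -19
...
= [-15, -17, -19, -21, -23, -25, -27, -29, -31]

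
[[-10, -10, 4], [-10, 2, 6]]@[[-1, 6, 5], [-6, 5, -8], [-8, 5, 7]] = C[0][0] = (-10)*(-1) + (-10)*(-6) + (4)*(-8) = 38
C[0][1] = (-10)*(6) + (-10)*(5) + (4)*(5) = -90
C[0][2] = (-10)*(5) + (-10)*(-8) + (4)*(7) = 58
C[1][0] = (-10)*(-1) + (2)*(-6) + (6)*(-8) = -50
C[1][1] = (-10)*(6) + (2)*(5) + (6)*(5) = -20
C[1][2] = (-10)*(5) + (2)*(-8) + (6)*(7) = -24
= [[38, -90, 58], [-50, -20, -24]]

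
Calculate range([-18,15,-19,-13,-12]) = 34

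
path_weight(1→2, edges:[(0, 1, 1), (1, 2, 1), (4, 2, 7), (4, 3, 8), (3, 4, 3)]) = w(1→2)=1
= 1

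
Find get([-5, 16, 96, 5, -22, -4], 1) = 16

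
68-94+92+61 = 127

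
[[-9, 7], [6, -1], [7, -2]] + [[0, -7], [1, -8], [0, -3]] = [[-9, 0], [7, -9], [7, -5]]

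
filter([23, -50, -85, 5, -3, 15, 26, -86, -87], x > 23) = keep x where x > 23: 23✗, -50✗, -85✗, 5✗, -3✗, 15✗, 26✓, -86✗, -87✗
= [26]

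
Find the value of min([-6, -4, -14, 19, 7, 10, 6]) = -14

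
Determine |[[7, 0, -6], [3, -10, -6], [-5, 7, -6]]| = 888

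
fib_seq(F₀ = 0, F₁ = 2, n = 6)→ [0, 2, 2, 4, 6, 10]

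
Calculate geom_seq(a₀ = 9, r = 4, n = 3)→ a_0 = 9*4^0 = 9
a_1 = 9*4^1 = 36
a_2 = 9*4^2 = 144
= [9, 36, 144]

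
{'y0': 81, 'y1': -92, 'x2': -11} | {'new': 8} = {'y0': 81, 'y1': -92, 'x2': -11, 'new': 8}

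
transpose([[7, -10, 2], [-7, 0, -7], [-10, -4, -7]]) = [[7, -7, -10], [-10, 0, -4], [2, -7, -7]]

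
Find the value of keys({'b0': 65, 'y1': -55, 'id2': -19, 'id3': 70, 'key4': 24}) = ['b0', 'y1', 'id2', 'id3', 'key4']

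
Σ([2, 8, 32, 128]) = 2 + 8 + 32 + 128
= 170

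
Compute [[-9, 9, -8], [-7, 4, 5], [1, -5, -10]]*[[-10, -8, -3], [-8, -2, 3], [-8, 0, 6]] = [[82, 54, 6], [-2, 48, 63], [110, 2, -78]]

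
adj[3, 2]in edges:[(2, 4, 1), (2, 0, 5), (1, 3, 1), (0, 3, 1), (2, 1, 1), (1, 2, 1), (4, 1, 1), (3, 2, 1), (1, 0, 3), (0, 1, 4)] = 1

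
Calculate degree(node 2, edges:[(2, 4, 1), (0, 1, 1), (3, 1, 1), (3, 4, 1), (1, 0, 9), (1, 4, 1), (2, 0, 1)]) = incident: (2,4), (2,0)
= 2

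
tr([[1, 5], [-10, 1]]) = diagonal: 1 + 1
= 2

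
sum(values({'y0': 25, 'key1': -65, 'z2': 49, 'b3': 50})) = 25 + (-65) + 49 + 50
= 59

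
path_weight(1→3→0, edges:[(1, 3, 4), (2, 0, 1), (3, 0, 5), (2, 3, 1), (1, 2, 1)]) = 9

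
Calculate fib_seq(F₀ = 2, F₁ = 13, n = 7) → [2, 13, 15, 28, 43, 71, 114]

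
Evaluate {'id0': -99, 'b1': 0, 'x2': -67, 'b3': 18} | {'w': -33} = {'id0': -99, 'b1': 0, 'x2': -67, 'b3': 18, 'w': -33}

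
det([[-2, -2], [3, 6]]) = (-2)*(6) - (-2)*(3)
= -6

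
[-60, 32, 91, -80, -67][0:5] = [-60, 32, 91, -80, -67]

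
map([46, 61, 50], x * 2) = [92, 122, 100]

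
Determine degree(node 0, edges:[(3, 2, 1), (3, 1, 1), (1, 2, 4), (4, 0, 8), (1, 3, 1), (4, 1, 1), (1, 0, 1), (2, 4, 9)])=2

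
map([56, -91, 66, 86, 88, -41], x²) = [3136, 8281, 4356, 7396, 7744, 1681]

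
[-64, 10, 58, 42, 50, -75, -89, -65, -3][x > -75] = keep x where x > -75: -64✓, 10✓, 58✓, 42✓, 50✓, -75✗, -89✗, -65✓, -3✓
= [-64, 10, 58, 42, 50, -65, -3]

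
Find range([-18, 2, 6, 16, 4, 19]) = 37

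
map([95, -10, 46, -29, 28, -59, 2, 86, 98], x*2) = [190, -20, 92, -58, 56, -118, 4, 172, 196]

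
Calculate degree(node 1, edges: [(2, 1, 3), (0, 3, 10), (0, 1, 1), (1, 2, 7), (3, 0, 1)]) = 3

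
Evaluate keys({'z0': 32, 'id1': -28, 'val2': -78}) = ['z0', 'id1', 'val2']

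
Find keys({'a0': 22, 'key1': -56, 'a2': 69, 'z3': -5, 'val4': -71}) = ['a0', 'key1', 'a2', 'z3', 'val4']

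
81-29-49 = 3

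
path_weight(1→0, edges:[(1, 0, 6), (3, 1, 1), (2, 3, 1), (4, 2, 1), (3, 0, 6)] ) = w(1→0)=6
= 6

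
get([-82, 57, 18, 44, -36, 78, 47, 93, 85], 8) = 85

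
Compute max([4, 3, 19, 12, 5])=19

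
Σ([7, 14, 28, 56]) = 7 + 14 + 28 + 56
= 105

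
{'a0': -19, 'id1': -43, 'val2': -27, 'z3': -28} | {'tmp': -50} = {'a0': -19, 'id1': -43, 'val2': -27, 'z3': -28, 'tmp': -50}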